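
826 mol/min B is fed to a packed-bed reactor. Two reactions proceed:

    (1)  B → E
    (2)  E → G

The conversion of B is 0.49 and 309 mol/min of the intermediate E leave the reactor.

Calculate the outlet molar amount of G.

95.7 mol/min

Conversion of B: B consumed = 1ξ₁ = 0.49 × 826 → ξ₁ = 404.7 mol/min.
E balance: n_E = 0 + 1ξ₁ − 1ξ₂ = 309 → ξ₂ = (1·404.7 − 309)/1 = 95.74 mol/min.
Outlet amounts (n = n₀ + Σ ν·ξ):
  B: 826 − 1(404.7) = 421.3
  E: 0 + 1(404.7) − 1(95.74) = 309
  G: 0 + 1(95.74) = 95.74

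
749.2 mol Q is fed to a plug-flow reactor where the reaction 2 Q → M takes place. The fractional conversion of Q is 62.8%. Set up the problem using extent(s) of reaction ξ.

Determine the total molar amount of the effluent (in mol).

Q reacted = 0.628 × 749.2 = 470.5 mol; ν_Q = −2, so ξ = 470.5/2 = 235.2 mol.
Outlet amounts (n = n₀ + ν ξ):
  Q: 749.2 − 2(235.2) = 278.7
  M: 0 + 1(235.2) = 235.2
Total out = 278.7 + 235.2 = 514 mol.

514 mol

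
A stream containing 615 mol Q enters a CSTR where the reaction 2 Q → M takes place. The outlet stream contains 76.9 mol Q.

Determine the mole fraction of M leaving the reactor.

For Q: n = n₀ − 2ξ → 76.9 = 615 − 2ξ, giving ξ = 269.1 mol.
Outlet amounts (n = n₀ + ν ξ):
  Q: 615 − 2(269.1) = 76.9
  M: 0 + 1(269.1) = 269.1
Total out = 345.9 mol; y_M = 269.1 / 345.9 = 0.7777.

0.778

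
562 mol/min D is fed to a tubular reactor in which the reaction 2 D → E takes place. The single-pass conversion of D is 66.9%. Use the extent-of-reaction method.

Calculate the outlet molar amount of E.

188 mol/min

D reacted = 0.669 × 562 = 376 mol/min; ν_D = −2, so ξ = 376/2 = 188 mol/min.
Outlet amounts (n = n₀ + ν ξ):
  D: 562 − 2(188) = 186
  E: 0 + 1(188) = 188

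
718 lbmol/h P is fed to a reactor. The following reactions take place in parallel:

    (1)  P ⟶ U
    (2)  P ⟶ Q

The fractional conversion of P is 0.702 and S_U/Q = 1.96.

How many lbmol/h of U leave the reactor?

Conversion of P: P consumed = 0.702 × 718 = 504 lbmol/h = 1ξ₁ + 1ξ₂.
Selectivity: 1ξ₁ / (1ξ₂) = 1.96 → ξ₁ = 1.96 ξ₂.
Substitute: (1·1.96 + 1) ξ₂ = 504 → ξ₂ = 170.3 lbmol/h, ξ₁ = 333.8 lbmol/h.
Outlet amounts (n = n₀ + Σ ν·ξ):
  P: 718 − 1(333.8) − 1(170.3) = 214
  U: 0 + 1(333.8) = 333.8
  Q: 0 + 1(170.3) = 170.3

334 lbmol/h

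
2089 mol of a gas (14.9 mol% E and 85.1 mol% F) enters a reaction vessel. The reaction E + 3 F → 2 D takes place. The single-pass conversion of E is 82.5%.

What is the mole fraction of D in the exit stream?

0.326

E reacted = 0.825 × 311.3 = 256.8 mol; ν_E = −1, so ξ = 256.8/1 = 256.8 mol.
Outlet amounts (n = n₀ + ν ξ):
  E: 311.3 − 1(256.8) = 54.47
  F: 1778 − 3(256.8) = 1007
  D: 0 + 2(256.8) = 513.6
Total out = 1575 mol; y_D = 513.6 / 1575 = 0.326.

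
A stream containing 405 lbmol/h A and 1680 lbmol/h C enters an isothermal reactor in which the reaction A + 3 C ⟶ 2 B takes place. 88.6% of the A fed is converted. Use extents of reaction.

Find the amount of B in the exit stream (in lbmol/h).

A reacted = 0.886 × 405 = 358.8 lbmol/h; ν_A = −1, so ξ = 358.8/1 = 358.8 lbmol/h.
Outlet amounts (n = n₀ + ν ξ):
  A: 405 − 1(358.8) = 46.17
  C: 1680 − 3(358.8) = 603.5
  B: 0 + 2(358.8) = 717.7

718 lbmol/h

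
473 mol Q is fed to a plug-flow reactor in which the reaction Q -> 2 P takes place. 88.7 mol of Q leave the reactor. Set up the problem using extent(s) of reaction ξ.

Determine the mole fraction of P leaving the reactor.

0.897

For Q: n = n₀ − 1ξ → 88.7 = 473 − 1ξ, giving ξ = 384.3 mol.
Outlet amounts (n = n₀ + ν ξ):
  Q: 473 − 1(384.3) = 88.7
  P: 0 + 2(384.3) = 768.6
Total out = 857.3 mol; y_P = 768.6 / 857.3 = 0.8965.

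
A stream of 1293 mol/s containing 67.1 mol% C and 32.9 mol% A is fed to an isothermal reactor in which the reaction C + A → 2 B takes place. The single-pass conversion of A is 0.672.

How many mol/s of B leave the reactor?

A reacted = 0.672 × 425.4 = 285.9 mol/s; ν_A = −1, so ξ = 285.9/1 = 285.9 mol/s.
Outlet amounts (n = n₀ + ν ξ):
  C: 867.6 − 1(285.9) = 581.7
  A: 425.4 − 1(285.9) = 139.5
  B: 0 + 2(285.9) = 571.7

572 mol/s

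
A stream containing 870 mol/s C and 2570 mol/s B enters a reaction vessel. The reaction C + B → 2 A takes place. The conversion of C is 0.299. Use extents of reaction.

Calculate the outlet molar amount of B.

2310 mol/s

C reacted = 0.299 × 870 = 260.1 mol/s; ν_C = −1, so ξ = 260.1/1 = 260.1 mol/s.
Outlet amounts (n = n₀ + ν ξ):
  C: 870 − 1(260.1) = 609.9
  B: 2570 − 1(260.1) = 2310
  A: 0 + 2(260.1) = 520.3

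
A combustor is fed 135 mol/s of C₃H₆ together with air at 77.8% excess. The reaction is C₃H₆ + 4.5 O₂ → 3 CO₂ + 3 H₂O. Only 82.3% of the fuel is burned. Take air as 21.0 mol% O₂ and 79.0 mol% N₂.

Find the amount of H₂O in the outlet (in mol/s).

Stoichiometric O₂ = 4.5 × 135 = 607.5 mol/s; O₂ fed = 607.5 × 1.778 = 1080 mol/s.
N₂ fed = 1080 × 79/21 = 4063 mol/s.
Fuel reacted = 0.823 × 135 → ξ = 111.1 mol/s.
Outlet (n = n₀ + ν ξ):
  C₃H₆: 135 − 1(111.1) = 23.9
  O₂: 1080 − 4.5(111.1) = 580.2
  N₂: 4063 (inert)
  CO₂: 0 + 3(111.1) = 333.3
  H₂O: 0 + 3(111.1) = 333.3

333 mol/s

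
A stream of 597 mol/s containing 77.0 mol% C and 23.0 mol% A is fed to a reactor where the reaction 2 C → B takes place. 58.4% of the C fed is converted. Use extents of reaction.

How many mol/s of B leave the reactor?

C reacted = 0.584 × 459.7 = 268.5 mol/s; ν_C = −2, so ξ = 268.5/2 = 134.2 mol/s.
Outlet amounts (n = n₀ + ν ξ):
  C: 459.7 − 2(134.2) = 191.2
  B: 0 + 1(134.2) = 134.2
  A: 137.3 (inert)

134 mol/s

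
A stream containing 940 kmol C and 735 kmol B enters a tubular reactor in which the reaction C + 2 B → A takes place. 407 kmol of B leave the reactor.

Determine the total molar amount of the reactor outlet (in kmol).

For B: n = n₀ − 2ξ → 407 = 735 − 2ξ, giving ξ = 164 kmol.
Outlet amounts (n = n₀ + ν ξ):
  C: 940 − 1(164) = 776
  B: 735 − 2(164) = 407
  A: 0 + 1(164) = 164
Total out = 776 + 407 + 164 = 1347 kmol.

1350 kmol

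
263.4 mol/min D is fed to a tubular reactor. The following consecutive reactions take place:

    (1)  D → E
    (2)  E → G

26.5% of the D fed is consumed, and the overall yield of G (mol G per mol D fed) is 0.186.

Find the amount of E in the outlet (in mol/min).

Conversion of D: D consumed = 1ξ₁ = 0.265 × 263.4 → ξ₁ = 69.8 mol/min.
Yield of G: 1ξ₂ / 263.4 = 0.186 → ξ₂ = 48.99 mol/min.
Outlet amounts (n = n₀ + Σ ν·ξ):
  D: 263.4 − 1(69.8) = 193.6
  E: 0 + 1(69.8) − 1(48.99) = 20.81
  G: 0 + 1(48.99) = 48.99

20.8 mol/min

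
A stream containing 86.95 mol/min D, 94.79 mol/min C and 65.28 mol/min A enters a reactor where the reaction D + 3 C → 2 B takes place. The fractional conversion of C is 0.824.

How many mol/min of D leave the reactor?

C reacted = 0.824 × 94.79 = 78.11 mol/min; ν_C = −3, so ξ = 78.11/3 = 26.04 mol/min.
Outlet amounts (n = n₀ + ν ξ):
  D: 86.95 − 1(26.04) = 60.91
  C: 94.79 − 3(26.04) = 16.68
  B: 0 + 2(26.04) = 52.07
  A: 65.28 (inert)

60.9 mol/min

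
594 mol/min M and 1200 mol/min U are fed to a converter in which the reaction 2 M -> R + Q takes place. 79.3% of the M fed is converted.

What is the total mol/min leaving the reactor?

M reacted = 0.793 × 594 = 471 mol/min; ν_M = −2, so ξ = 471/2 = 235.5 mol/min.
Outlet amounts (n = n₀ + ν ξ):
  M: 594 − 2(235.5) = 123
  R: 0 + 1(235.5) = 235.5
  Q: 0 + 1(235.5) = 235.5
  U: 1200 (inert)
Total out = 123 + 235.5 + 235.5 + 1200 = 1794 mol/min.

1790 mol/min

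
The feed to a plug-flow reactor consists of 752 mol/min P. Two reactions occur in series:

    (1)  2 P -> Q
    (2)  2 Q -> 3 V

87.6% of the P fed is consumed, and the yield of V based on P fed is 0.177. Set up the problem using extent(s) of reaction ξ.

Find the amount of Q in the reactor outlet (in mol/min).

Conversion of P: P consumed = 2ξ₁ = 0.876 × 752 → ξ₁ = 329.4 mol/min.
Yield of V: 3ξ₂ / 752 = 0.177 → ξ₂ = 44.37 mol/min.
Outlet amounts (n = n₀ + Σ ν·ξ):
  P: 752 − 2(329.4) = 93.25
  Q: 0 + 1(329.4) − 2(44.37) = 240.6
  V: 0 + 3(44.37) = 133.1

241 mol/min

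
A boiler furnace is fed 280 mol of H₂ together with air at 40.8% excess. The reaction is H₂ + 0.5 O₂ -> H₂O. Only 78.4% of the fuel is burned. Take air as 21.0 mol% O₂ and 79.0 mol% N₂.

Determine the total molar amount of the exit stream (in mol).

Stoichiometric O₂ = 0.5 × 280 = 140 mol; O₂ fed = 140 × 1.408 = 197.1 mol.
N₂ fed = 197.1 × 79/21 = 741.5 mol.
Fuel reacted = 0.784 × 280 → ξ = 219.5 mol.
Outlet (n = n₀ + ν ξ):
  H₂: 280 − 1(219.5) = 60.48
  O₂: 197.1 − 0.5(219.5) = 87.36
  N₂: 741.5 (inert)
  H₂O: 0 + 1(219.5) = 219.5
Total out = 60.48 + 87.36 + 741.5 + 219.5 = 1109 mol.

1110 mol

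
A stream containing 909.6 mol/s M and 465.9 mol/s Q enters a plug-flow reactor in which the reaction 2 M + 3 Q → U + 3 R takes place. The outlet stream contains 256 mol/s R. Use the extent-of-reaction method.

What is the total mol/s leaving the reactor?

For R: n = n₀ + 3ξ → 256 = 0 + 3ξ, giving ξ = 85.33 mol/s.
Outlet amounts (n = n₀ + ν ξ):
  M: 909.6 − 2(85.33) = 738.9
  Q: 465.9 − 3(85.33) = 209.9
  U: 0 + 1(85.33) = 85.33
  R: 0 + 3(85.33) = 256
Total out = 738.9 + 209.9 + 85.33 + 256 = 1290 mol/s.

1290 mol/s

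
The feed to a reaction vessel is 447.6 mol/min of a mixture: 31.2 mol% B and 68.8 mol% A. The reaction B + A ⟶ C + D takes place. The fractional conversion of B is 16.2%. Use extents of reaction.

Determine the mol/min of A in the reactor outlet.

B reacted = 0.162 × 139.7 = 22.62 mol/min; ν_B = −1, so ξ = 22.62/1 = 22.62 mol/min.
Outlet amounts (n = n₀ + ν ξ):
  B: 139.7 − 1(22.62) = 117
  A: 307.9 − 1(22.62) = 285.3
  C: 0 + 1(22.62) = 22.62
  D: 0 + 1(22.62) = 22.62

285 mol/min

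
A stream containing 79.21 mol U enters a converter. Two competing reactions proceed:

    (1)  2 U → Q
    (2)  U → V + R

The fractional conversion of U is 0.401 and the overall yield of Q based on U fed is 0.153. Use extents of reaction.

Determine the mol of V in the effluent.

Yield of Q: 1ξ₁ / 79.21 = 0.153 → ξ₁ = 12.12 mol.
Conversion of U: 2ξ₁ + 1ξ₂ = 0.401 × 79.21 = 31.76 → ξ₂ = 7.525 mol.
Outlet amounts (n = n₀ + Σ ν·ξ):
  U: 79.21 − 2(12.12) − 1(7.525) = 47.45
  Q: 0 + 1(12.12) = 12.12
  V: 0 + 1(7.525) = 7.525
  R: 0 + 1(7.525) = 7.525

7.52 mol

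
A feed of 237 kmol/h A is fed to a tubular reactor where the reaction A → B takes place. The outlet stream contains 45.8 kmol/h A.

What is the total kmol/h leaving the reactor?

237 kmol/h

For A: n = n₀ − 1ξ → 45.8 = 237 − 1ξ, giving ξ = 191.2 kmol/h.
Outlet amounts (n = n₀ + ν ξ):
  A: 237 − 1(191.2) = 45.8
  B: 0 + 1(191.2) = 191.2
Total out = 45.8 + 191.2 = 237 kmol/h.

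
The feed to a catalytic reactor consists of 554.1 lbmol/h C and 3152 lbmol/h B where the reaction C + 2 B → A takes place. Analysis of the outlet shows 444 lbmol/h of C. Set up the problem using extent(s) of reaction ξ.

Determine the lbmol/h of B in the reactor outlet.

For C: n = n₀ − 1ξ → 444 = 554.1 − 1ξ, giving ξ = 110.1 lbmol/h.
Outlet amounts (n = n₀ + ν ξ):
  C: 554.1 − 1(110.1) = 444
  B: 3152 − 2(110.1) = 2932
  A: 0 + 1(110.1) = 110.1

2930 lbmol/h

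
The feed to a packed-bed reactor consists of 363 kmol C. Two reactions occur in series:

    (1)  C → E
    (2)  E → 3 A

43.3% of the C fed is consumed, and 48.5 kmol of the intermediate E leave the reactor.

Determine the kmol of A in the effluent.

326 kmol

Conversion of C: C consumed = 1ξ₁ = 0.433 × 363 → ξ₁ = 157.2 kmol.
E balance: n_E = 0 + 1ξ₁ − 1ξ₂ = 48.5 → ξ₂ = (1·157.2 − 48.5)/1 = 108.7 kmol.
Outlet amounts (n = n₀ + Σ ν·ξ):
  C: 363 − 1(157.2) = 205.8
  E: 0 + 1(157.2) − 1(108.7) = 48.5
  A: 0 + 3(108.7) = 326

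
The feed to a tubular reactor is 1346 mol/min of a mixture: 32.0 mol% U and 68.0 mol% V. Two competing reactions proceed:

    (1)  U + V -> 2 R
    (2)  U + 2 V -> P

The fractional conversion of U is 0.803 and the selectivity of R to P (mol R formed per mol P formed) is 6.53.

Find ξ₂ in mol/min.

Conversion of U: U consumed = 0.803 × 430.7 = 345.9 mol/min = 1ξ₁ + 1ξ₂.
Selectivity: 2ξ₁ / (1ξ₂) = 6.53 → ξ₁ = 3.265 ξ₂.
Substitute: (1·3.265 + 1) ξ₂ = 345.9 → ξ₂ = 81.09 mol/min, ξ₁ = 264.8 mol/min.
Outlet amounts (n = n₀ + Σ ν·ξ):
  U: 430.7 − 1(264.8) − 1(81.09) = 84.85
  V: 915.3 − 1(264.8) − 2(81.09) = 488.3
  R: 0 + 2(264.8) = 529.5
  P: 0 + 1(81.09) = 81.09

ξ₂ = 81.1 mol/min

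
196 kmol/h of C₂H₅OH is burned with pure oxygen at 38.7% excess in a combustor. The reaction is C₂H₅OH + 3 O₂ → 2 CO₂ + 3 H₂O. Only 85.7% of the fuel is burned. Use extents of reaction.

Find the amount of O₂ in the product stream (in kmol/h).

312 kmol/h

Stoichiometric O₂ = 3 × 196 = 588 kmol/h; O₂ fed = 588 × 1.387 = 815.6 kmol/h.
Fuel reacted = 0.857 × 196 → ξ = 168 kmol/h.
Outlet (n = n₀ + ν ξ):
  C₂H₅OH: 196 − 1(168) = 28.03
  O₂: 815.6 − 3(168) = 311.6
  CO₂: 0 + 2(168) = 335.9
  H₂O: 0 + 3(168) = 503.9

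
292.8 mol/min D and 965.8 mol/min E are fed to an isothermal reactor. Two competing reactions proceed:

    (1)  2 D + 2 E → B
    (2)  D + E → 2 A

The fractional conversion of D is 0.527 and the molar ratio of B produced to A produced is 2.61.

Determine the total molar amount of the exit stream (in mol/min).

1050 mol/min

Conversion of D: D consumed = 0.527 × 292.8 = 154.3 mol/min = 2ξ₁ + 1ξ₂.
Selectivity: 1ξ₁ / (2ξ₂) = 2.61 → ξ₁ = 5.22 ξ₂.
Substitute: (2·5.22 + 1) ξ₂ = 154.3 → ξ₂ = 13.49 mol/min, ξ₁ = 70.41 mol/min.
Outlet amounts (n = n₀ + Σ ν·ξ):
  D: 292.8 − 2(70.41) − 1(13.49) = 138.5
  E: 965.8 − 2(70.41) − 1(13.49) = 811.5
  B: 0 + 1(70.41) = 70.41
  A: 0 + 2(13.49) = 26.98
Total out = 138.5 + 811.5 + 70.41 + 26.98 = 1047 mol/min.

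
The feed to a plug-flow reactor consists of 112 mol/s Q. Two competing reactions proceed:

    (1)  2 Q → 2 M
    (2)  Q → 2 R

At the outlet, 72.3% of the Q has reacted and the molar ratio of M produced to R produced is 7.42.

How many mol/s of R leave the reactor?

Conversion of Q: Q consumed = 0.723 × 112 = 80.98 mol/s = 2ξ₁ + 1ξ₂.
Selectivity: 2ξ₁ / (2ξ₂) = 7.42 → ξ₁ = 7.42 ξ₂.
Substitute: (2·7.42 + 1) ξ₂ = 80.98 → ξ₂ = 5.112 mol/s, ξ₁ = 37.93 mol/s.
Outlet amounts (n = n₀ + Σ ν·ξ):
  Q: 112 − 2(37.93) − 1(5.112) = 31.02
  M: 0 + 2(37.93) = 75.86
  R: 0 + 2(5.112) = 10.22

10.2 mol/s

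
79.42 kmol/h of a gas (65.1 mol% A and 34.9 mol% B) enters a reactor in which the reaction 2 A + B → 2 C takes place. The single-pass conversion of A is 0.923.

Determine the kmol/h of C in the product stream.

47.7 kmol/h

A reacted = 0.923 × 51.7 = 47.72 kmol/h; ν_A = −2, so ξ = 47.72/2 = 23.86 kmol/h.
Outlet amounts (n = n₀ + ν ξ):
  A: 51.7 − 2(23.86) = 3.981
  B: 27.72 − 1(23.86) = 3.857
  C: 0 + 2(23.86) = 47.72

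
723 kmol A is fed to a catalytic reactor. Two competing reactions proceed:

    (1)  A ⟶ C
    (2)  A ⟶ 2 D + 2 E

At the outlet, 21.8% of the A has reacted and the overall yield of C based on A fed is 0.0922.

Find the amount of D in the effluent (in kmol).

Yield of C: 1ξ₁ / 723 = 0.0922 → ξ₁ = 66.66 kmol.
Conversion of A: 1ξ₁ + 1ξ₂ = 0.218 × 723 = 157.6 → ξ₂ = 90.95 kmol.
Outlet amounts (n = n₀ + Σ ν·ξ):
  A: 723 − 1(66.66) − 1(90.95) = 565.4
  C: 0 + 1(66.66) = 66.66
  D: 0 + 2(90.95) = 181.9
  E: 0 + 2(90.95) = 181.9

182 kmol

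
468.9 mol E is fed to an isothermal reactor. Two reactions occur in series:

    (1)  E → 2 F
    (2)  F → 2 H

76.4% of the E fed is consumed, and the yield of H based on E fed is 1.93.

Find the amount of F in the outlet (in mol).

Conversion of E: E consumed = 1ξ₁ = 0.764 × 468.9 → ξ₁ = 358.2 mol.
Yield of H: 2ξ₂ / 468.9 = 1.93 → ξ₂ = 452.5 mol.
Outlet amounts (n = n₀ + Σ ν·ξ):
  E: 468.9 − 1(358.2) = 110.7
  F: 0 + 2(358.2) − 1(452.5) = 264
  H: 0 + 2(452.5) = 905

264 mol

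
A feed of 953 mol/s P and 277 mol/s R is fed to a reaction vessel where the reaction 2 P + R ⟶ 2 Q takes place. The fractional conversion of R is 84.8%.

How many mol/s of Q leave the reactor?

R reacted = 0.848 × 277 = 234.9 mol/s; ν_R = −1, so ξ = 234.9/1 = 234.9 mol/s.
Outlet amounts (n = n₀ + ν ξ):
  P: 953 − 2(234.9) = 483.2
  R: 277 − 1(234.9) = 42.1
  Q: 0 + 2(234.9) = 469.8

470 mol/s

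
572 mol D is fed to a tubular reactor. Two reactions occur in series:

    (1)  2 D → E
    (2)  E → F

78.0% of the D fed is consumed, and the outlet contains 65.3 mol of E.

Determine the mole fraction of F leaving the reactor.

Conversion of D: D consumed = 2ξ₁ = 0.78 × 572 → ξ₁ = 223.1 mol.
E balance: n_E = 0 + 1ξ₁ − 1ξ₂ = 65.3 → ξ₂ = (1·223.1 − 65.3)/1 = 157.8 mol.
Outlet amounts (n = n₀ + Σ ν·ξ):
  D: 572 − 2(223.1) = 125.8
  E: 0 + 1(223.1) − 1(157.8) = 65.3
  F: 0 + 1(157.8) = 157.8
Total out = 348.9 mol; y_F = 157.8 / 348.9 = 0.4522.

0.452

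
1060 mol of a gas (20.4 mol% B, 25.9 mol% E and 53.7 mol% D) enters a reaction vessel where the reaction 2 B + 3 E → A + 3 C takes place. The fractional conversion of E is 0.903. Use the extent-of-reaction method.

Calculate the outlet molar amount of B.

51 mol

E reacted = 0.903 × 274.5 = 247.9 mol; ν_E = −3, so ξ = 247.9/3 = 82.64 mol.
Outlet amounts (n = n₀ + ν ξ):
  B: 216.2 − 2(82.64) = 50.97
  E: 274.5 − 3(82.64) = 26.63
  A: 0 + 1(82.64) = 82.64
  C: 0 + 3(82.64) = 247.9
  D: 569.2 (inert)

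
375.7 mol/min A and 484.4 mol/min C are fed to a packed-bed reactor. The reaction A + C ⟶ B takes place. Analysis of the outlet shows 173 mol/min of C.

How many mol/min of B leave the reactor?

311 mol/min

For C: n = n₀ − 1ξ → 173 = 484.4 − 1ξ, giving ξ = 311.4 mol/min.
Outlet amounts (n = n₀ + ν ξ):
  A: 375.7 − 1(311.4) = 64.3
  C: 484.4 − 1(311.4) = 173
  B: 0 + 1(311.4) = 311.4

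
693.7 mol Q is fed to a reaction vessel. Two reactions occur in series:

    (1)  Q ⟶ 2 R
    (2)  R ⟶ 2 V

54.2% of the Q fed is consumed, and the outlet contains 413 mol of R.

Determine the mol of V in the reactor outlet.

678 mol

Conversion of Q: Q consumed = 1ξ₁ = 0.542 × 693.7 → ξ₁ = 376 mol.
R balance: n_R = 0 + 2ξ₁ − 1ξ₂ = 413 → ξ₂ = (2·376 − 413)/1 = 339 mol.
Outlet amounts (n = n₀ + Σ ν·ξ):
  Q: 693.7 − 1(376) = 317.7
  R: 0 + 2(376) − 1(339) = 413
  V: 0 + 2(339) = 677.9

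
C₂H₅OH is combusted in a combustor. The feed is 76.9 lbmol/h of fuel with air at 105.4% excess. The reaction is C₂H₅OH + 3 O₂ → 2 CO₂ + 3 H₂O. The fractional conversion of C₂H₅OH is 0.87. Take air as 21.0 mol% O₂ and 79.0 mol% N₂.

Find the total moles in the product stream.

2400 lbmol/h

Stoichiometric O₂ = 3 × 76.9 = 230.7 lbmol/h; O₂ fed = 230.7 × 2.054 = 473.9 lbmol/h.
N₂ fed = 473.9 × 79/21 = 1783 lbmol/h.
Fuel reacted = 0.87 × 76.9 → ξ = 66.9 lbmol/h.
Outlet (n = n₀ + ν ξ):
  C₂H₅OH: 76.9 − 1(66.9) = 9.997
  O₂: 473.9 − 3(66.9) = 273.1
  N₂: 1783 (inert)
  CO₂: 0 + 2(66.9) = 133.8
  H₂O: 0 + 3(66.9) = 200.7
Total out = 9.997 + 273.1 + 1783 + 133.8 + 200.7 = 2400 lbmol/h.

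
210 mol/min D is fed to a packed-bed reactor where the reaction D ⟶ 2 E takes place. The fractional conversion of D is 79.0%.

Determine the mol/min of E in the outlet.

332 mol/min

D reacted = 0.79 × 210 = 165.9 mol/min; ν_D = −1, so ξ = 165.9/1 = 165.9 mol/min.
Outlet amounts (n = n₀ + ν ξ):
  D: 210 − 1(165.9) = 44.1
  E: 0 + 2(165.9) = 331.8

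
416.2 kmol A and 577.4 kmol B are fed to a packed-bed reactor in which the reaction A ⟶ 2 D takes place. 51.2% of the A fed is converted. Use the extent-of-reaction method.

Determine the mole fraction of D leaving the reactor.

A reacted = 0.512 × 416.2 = 213.1 kmol; ν_A = −1, so ξ = 213.1/1 = 213.1 kmol.
Outlet amounts (n = n₀ + ν ξ):
  A: 416.2 − 1(213.1) = 203.1
  D: 0 + 2(213.1) = 426.2
  B: 577.4 (inert)
Total out = 1207 kmol; y_D = 426.2 / 1207 = 0.3532.

0.353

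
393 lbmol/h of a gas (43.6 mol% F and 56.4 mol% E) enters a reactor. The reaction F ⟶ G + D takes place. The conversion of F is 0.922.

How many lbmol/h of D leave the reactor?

158 lbmol/h

F reacted = 0.922 × 171.3 = 158 lbmol/h; ν_F = −1, so ξ = 158/1 = 158 lbmol/h.
Outlet amounts (n = n₀ + ν ξ):
  F: 171.3 − 1(158) = 13.37
  G: 0 + 1(158) = 158
  D: 0 + 1(158) = 158
  E: 221.7 (inert)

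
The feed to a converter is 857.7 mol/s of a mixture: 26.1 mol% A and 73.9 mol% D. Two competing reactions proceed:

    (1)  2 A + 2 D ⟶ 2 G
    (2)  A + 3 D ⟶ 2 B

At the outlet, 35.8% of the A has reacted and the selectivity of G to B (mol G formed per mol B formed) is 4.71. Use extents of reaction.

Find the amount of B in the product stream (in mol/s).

15.4 mol/s

Conversion of A: A consumed = 0.358 × 223.9 = 80.14 mol/s = 2ξ₁ + 1ξ₂.
Selectivity: 2ξ₁ / (2ξ₂) = 4.71 → ξ₁ = 4.71 ξ₂.
Substitute: (2·4.71 + 1) ξ₂ = 80.14 → ξ₂ = 7.691 mol/s, ξ₁ = 36.23 mol/s.
Outlet amounts (n = n₀ + Σ ν·ξ):
  A: 223.9 − 2(36.23) − 1(7.691) = 143.7
  D: 633.8 − 2(36.23) − 3(7.691) = 538.3
  G: 0 + 2(36.23) = 72.45
  B: 0 + 2(7.691) = 15.38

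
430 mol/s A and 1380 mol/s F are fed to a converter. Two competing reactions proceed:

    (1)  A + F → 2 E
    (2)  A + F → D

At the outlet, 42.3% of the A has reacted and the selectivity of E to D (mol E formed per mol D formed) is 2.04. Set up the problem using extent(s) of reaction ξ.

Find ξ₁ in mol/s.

ξ₁ = 91.8 mol/s

Conversion of A: A consumed = 0.423 × 430 = 181.9 mol/s = 1ξ₁ + 1ξ₂.
Selectivity: 2ξ₁ / (1ξ₂) = 2.04 → ξ₁ = 1.02 ξ₂.
Substitute: (1·1.02 + 1) ξ₂ = 181.9 → ξ₂ = 90.04 mol/s, ξ₁ = 91.85 mol/s.
Outlet amounts (n = n₀ + Σ ν·ξ):
  A: 430 − 1(91.85) − 1(90.04) = 248.1
  F: 1380 − 1(91.85) − 1(90.04) = 1198
  E: 0 + 2(91.85) = 183.7
  D: 0 + 1(90.04) = 90.04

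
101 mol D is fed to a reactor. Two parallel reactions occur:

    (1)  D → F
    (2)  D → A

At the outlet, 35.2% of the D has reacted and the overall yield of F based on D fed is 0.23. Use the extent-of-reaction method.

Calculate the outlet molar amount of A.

Yield of F: 1ξ₁ / 101 = 0.23 → ξ₁ = 23.23 mol.
Conversion of D: 1ξ₁ + 1ξ₂ = 0.352 × 101 = 35.55 → ξ₂ = 12.32 mol.
Outlet amounts (n = n₀ + Σ ν·ξ):
  D: 101 − 1(23.23) − 1(12.32) = 65.45
  F: 0 + 1(23.23) = 23.23
  A: 0 + 1(12.32) = 12.32

12.3 mol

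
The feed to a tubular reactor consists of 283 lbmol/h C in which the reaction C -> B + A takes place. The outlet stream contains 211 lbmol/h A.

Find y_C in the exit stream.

0.146

For A: n = n₀ + 1ξ → 211 = 0 + 1ξ, giving ξ = 211 lbmol/h.
Outlet amounts (n = n₀ + ν ξ):
  C: 283 − 1(211) = 72
  B: 0 + 1(211) = 211
  A: 0 + 1(211) = 211
Total out = 494 lbmol/h; y_C = 72 / 494 = 0.1457.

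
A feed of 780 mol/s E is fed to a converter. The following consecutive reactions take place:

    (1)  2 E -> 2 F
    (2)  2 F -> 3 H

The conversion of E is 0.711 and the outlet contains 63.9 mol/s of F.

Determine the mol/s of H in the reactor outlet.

736 mol/s

Conversion of E: E consumed = 2ξ₁ = 0.711 × 780 → ξ₁ = 277.3 mol/s.
F balance: n_F = 0 + 2ξ₁ − 2ξ₂ = 63.9 → ξ₂ = (2·277.3 − 63.9)/2 = 245.3 mol/s.
Outlet amounts (n = n₀ + Σ ν·ξ):
  E: 780 − 2(277.3) = 225.4
  F: 0 + 2(277.3) − 2(245.3) = 63.9
  H: 0 + 3(245.3) = 736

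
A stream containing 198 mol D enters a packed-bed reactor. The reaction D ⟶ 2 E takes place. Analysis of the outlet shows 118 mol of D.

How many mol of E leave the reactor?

For D: n = n₀ − 1ξ → 118 = 198 − 1ξ, giving ξ = 80 mol.
Outlet amounts (n = n₀ + ν ξ):
  D: 198 − 1(80) = 118
  E: 0 + 2(80) = 160

160 mol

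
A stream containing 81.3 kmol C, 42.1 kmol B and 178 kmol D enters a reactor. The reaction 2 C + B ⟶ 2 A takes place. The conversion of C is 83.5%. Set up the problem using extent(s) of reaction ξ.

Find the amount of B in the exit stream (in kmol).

C reacted = 0.835 × 81.3 = 67.89 kmol; ν_C = −2, so ξ = 67.89/2 = 33.94 kmol.
Outlet amounts (n = n₀ + ν ξ):
  C: 81.3 − 2(33.94) = 13.41
  B: 42.1 − 1(33.94) = 8.157
  A: 0 + 2(33.94) = 67.89
  D: 178 (inert)

8.16 kmol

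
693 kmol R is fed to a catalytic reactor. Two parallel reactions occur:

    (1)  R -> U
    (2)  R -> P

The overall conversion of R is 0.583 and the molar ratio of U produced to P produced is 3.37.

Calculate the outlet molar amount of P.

92.5 kmol

Conversion of R: R consumed = 0.583 × 693 = 404 kmol = 1ξ₁ + 1ξ₂.
Selectivity: 1ξ₁ / (1ξ₂) = 3.37 → ξ₁ = 3.37 ξ₂.
Substitute: (1·3.37 + 1) ξ₂ = 404 → ξ₂ = 92.45 kmol, ξ₁ = 311.6 kmol.
Outlet amounts (n = n₀ + Σ ν·ξ):
  R: 693 − 1(311.6) − 1(92.45) = 289
  U: 0 + 1(311.6) = 311.6
  P: 0 + 1(92.45) = 92.45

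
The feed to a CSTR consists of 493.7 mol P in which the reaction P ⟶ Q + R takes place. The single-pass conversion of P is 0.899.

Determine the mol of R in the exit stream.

444 mol

P reacted = 0.899 × 493.7 = 443.8 mol; ν_P = −1, so ξ = 443.8/1 = 443.8 mol.
Outlet amounts (n = n₀ + ν ξ):
  P: 493.7 − 1(443.8) = 49.86
  Q: 0 + 1(443.8) = 443.8
  R: 0 + 1(443.8) = 443.8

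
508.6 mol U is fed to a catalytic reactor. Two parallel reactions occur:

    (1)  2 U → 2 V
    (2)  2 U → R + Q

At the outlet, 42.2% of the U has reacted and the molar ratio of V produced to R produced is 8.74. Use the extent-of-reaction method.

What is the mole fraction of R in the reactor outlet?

Conversion of U: U consumed = 0.422 × 508.6 = 214.6 mol = 2ξ₁ + 2ξ₂.
Selectivity: 2ξ₁ / (1ξ₂) = 8.74 → ξ₁ = 4.37 ξ₂.
Substitute: (2·4.37 + 2) ξ₂ = 214.6 → ξ₂ = 19.98 mol, ξ₁ = 87.33 mol.
Outlet amounts (n = n₀ + Σ ν·ξ):
  U: 508.6 − 2(87.33) − 2(19.98) = 294
  V: 0 + 2(87.33) = 174.7
  R: 0 + 1(19.98) = 19.98
  Q: 0 + 1(19.98) = 19.98
Total out = 508.6 mol; y_R = 19.98 / 508.6 = 0.03929.

0.0393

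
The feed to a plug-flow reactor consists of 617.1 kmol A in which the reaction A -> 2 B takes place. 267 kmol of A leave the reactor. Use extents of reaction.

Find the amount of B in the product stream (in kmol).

700 kmol

For A: n = n₀ − 1ξ → 267 = 617.1 − 1ξ, giving ξ = 350.1 kmol.
Outlet amounts (n = n₀ + ν ξ):
  A: 617.1 − 1(350.1) = 267
  B: 0 + 2(350.1) = 700.2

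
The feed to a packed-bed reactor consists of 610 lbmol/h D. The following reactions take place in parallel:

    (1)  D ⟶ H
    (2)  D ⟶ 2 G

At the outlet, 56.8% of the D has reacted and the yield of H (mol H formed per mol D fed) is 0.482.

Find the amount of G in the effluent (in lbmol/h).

Yield of H: 1ξ₁ / 610 = 0.482 → ξ₁ = 294 lbmol/h.
Conversion of D: 1ξ₁ + 1ξ₂ = 0.568 × 610 = 346.5 → ξ₂ = 52.46 lbmol/h.
Outlet amounts (n = n₀ + Σ ν·ξ):
  D: 610 − 1(294) − 1(52.46) = 263.5
  H: 0 + 1(294) = 294
  G: 0 + 2(52.46) = 104.9

105 lbmol/h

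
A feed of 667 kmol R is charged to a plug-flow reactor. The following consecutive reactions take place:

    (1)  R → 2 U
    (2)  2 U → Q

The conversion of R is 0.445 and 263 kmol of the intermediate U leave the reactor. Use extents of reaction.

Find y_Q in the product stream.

Conversion of R: R consumed = 1ξ₁ = 0.445 × 667 → ξ₁ = 296.8 kmol.
U balance: n_U = 0 + 2ξ₁ − 2ξ₂ = 263 → ξ₂ = (2·296.8 − 263)/2 = 165.3 kmol.
Outlet amounts (n = n₀ + Σ ν·ξ):
  R: 667 − 1(296.8) = 370.2
  U: 0 + 2(296.8) − 2(165.3) = 263
  Q: 0 + 1(165.3) = 165.3
Total out = 798.5 kmol; y_Q = 165.3 / 798.5 = 0.207.

0.207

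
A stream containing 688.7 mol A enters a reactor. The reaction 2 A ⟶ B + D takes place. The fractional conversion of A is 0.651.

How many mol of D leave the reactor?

224 mol

A reacted = 0.651 × 688.7 = 448.3 mol; ν_A = −2, so ξ = 448.3/2 = 224.2 mol.
Outlet amounts (n = n₀ + ν ξ):
  A: 688.7 − 2(224.2) = 240.4
  B: 0 + 1(224.2) = 224.2
  D: 0 + 1(224.2) = 224.2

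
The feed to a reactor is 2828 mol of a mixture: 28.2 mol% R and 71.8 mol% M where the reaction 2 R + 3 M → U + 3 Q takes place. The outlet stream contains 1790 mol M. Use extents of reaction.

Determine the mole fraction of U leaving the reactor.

For M: n = n₀ − 3ξ → 1790 = 2031 − 3ξ, giving ξ = 80.17 mol.
Outlet amounts (n = n₀ + ν ξ):
  R: 797.5 − 2(80.17) = 637.2
  M: 2031 − 3(80.17) = 1790
  U: 0 + 1(80.17) = 80.17
  Q: 0 + 3(80.17) = 240.5
Total out = 2748 mol; y_U = 80.17 / 2748 = 0.02918.

0.0292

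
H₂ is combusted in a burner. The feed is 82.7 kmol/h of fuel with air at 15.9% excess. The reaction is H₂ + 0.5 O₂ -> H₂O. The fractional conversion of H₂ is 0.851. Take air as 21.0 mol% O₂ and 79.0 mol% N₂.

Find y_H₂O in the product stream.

0.255

Stoichiometric O₂ = 0.5 × 82.7 = 41.35 kmol/h; O₂ fed = 41.35 × 1.159 = 47.92 kmol/h.
N₂ fed = 47.92 × 79/21 = 180.3 kmol/h.
Fuel reacted = 0.851 × 82.7 → ξ = 70.38 kmol/h.
Outlet (n = n₀ + ν ξ):
  H₂: 82.7 − 1(70.38) = 12.32
  O₂: 47.92 − 0.5(70.38) = 12.74
  N₂: 180.3 (inert)
  H₂O: 0 + 1(70.38) = 70.38
Total out = 275.7 kmol/h; y_H₂O = 70.38 / 275.7 = 0.2552.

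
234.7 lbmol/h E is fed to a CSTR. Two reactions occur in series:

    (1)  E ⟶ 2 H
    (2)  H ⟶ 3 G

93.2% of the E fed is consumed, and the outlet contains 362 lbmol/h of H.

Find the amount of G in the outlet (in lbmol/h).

Conversion of E: E consumed = 1ξ₁ = 0.932 × 234.7 → ξ₁ = 218.7 lbmol/h.
H balance: n_H = 0 + 2ξ₁ − 1ξ₂ = 362 → ξ₂ = (2·218.7 − 362)/1 = 75.48 lbmol/h.
Outlet amounts (n = n₀ + Σ ν·ξ):
  E: 234.7 − 1(218.7) = 15.96
  H: 0 + 2(218.7) − 1(75.48) = 362
  G: 0 + 3(75.48) = 226.4

226 lbmol/h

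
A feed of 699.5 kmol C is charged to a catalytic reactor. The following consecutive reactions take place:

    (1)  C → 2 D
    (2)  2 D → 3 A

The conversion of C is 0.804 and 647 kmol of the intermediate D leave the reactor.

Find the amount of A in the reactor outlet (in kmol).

717 kmol

Conversion of C: C consumed = 1ξ₁ = 0.804 × 699.5 → ξ₁ = 562.4 kmol.
D balance: n_D = 0 + 2ξ₁ − 2ξ₂ = 647 → ξ₂ = (2·562.4 − 647)/2 = 238.9 kmol.
Outlet amounts (n = n₀ + Σ ν·ξ):
  C: 699.5 − 1(562.4) = 137.1
  D: 0 + 2(562.4) − 2(238.9) = 647
  A: 0 + 3(238.9) = 716.7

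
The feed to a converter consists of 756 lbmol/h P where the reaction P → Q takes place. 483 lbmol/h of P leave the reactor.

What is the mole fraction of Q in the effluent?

0.361

For P: n = n₀ − 1ξ → 483 = 756 − 1ξ, giving ξ = 273 lbmol/h.
Outlet amounts (n = n₀ + ν ξ):
  P: 756 − 1(273) = 483
  Q: 0 + 1(273) = 273
Total out = 756 lbmol/h; y_Q = 273 / 756 = 0.3611.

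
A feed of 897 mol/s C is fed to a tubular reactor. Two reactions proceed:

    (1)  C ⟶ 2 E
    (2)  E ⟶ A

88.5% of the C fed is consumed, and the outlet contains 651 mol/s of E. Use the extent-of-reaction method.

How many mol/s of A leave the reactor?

Conversion of C: C consumed = 1ξ₁ = 0.885 × 897 → ξ₁ = 793.8 mol/s.
E balance: n_E = 0 + 2ξ₁ − 1ξ₂ = 651 → ξ₂ = (2·793.8 − 651)/1 = 936.7 mol/s.
Outlet amounts (n = n₀ + Σ ν·ξ):
  C: 897 − 1(793.8) = 103.2
  E: 0 + 2(793.8) − 1(936.7) = 651
  A: 0 + 1(936.7) = 936.7

937 mol/s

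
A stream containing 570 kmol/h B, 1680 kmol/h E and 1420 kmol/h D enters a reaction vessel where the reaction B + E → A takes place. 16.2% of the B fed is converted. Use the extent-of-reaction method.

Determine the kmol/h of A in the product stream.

92.3 kmol/h

B reacted = 0.162 × 570 = 92.34 kmol/h; ν_B = −1, so ξ = 92.34/1 = 92.34 kmol/h.
Outlet amounts (n = n₀ + ν ξ):
  B: 570 − 1(92.34) = 477.7
  E: 1680 − 1(92.34) = 1588
  A: 0 + 1(92.34) = 92.34
  D: 1420 (inert)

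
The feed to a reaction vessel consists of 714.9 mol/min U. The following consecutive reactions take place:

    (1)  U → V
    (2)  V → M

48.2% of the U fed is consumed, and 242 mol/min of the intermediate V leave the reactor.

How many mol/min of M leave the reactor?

Conversion of U: U consumed = 1ξ₁ = 0.482 × 714.9 → ξ₁ = 344.6 mol/min.
V balance: n_V = 0 + 1ξ₁ − 1ξ₂ = 242 → ξ₂ = (1·344.6 − 242)/1 = 102.6 mol/min.
Outlet amounts (n = n₀ + Σ ν·ξ):
  U: 714.9 − 1(344.6) = 370.3
  V: 0 + 1(344.6) − 1(102.6) = 242
  M: 0 + 1(102.6) = 102.6

103 mol/min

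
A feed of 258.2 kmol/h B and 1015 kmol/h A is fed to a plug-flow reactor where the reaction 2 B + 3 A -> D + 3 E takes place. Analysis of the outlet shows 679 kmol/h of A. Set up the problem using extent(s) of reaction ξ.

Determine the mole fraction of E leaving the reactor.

For A: n = n₀ − 3ξ → 679 = 1015 − 3ξ, giving ξ = 112 kmol/h.
Outlet amounts (n = n₀ + ν ξ):
  B: 258.2 − 2(112) = 34.2
  A: 1015 − 3(112) = 679
  D: 0 + 1(112) = 112
  E: 0 + 3(112) = 336
Total out = 1161 kmol/h; y_E = 336 / 1161 = 0.2894.

0.289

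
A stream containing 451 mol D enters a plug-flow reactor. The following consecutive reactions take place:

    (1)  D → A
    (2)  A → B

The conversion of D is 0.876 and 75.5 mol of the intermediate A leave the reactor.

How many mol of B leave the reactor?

320 mol

Conversion of D: D consumed = 1ξ₁ = 0.876 × 451 → ξ₁ = 395.1 mol.
A balance: n_A = 0 + 1ξ₁ − 1ξ₂ = 75.5 → ξ₂ = (1·395.1 − 75.5)/1 = 319.6 mol.
Outlet amounts (n = n₀ + Σ ν·ξ):
  D: 451 − 1(395.1) = 55.92
  A: 0 + 1(395.1) − 1(319.6) = 75.5
  B: 0 + 1(319.6) = 319.6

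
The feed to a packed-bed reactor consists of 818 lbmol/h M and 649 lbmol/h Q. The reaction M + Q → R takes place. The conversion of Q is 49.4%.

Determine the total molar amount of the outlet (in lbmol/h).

Q reacted = 0.494 × 649 = 320.6 lbmol/h; ν_Q = −1, so ξ = 320.6/1 = 320.6 lbmol/h.
Outlet amounts (n = n₀ + ν ξ):
  M: 818 − 1(320.6) = 497.4
  Q: 649 − 1(320.6) = 328.4
  R: 0 + 1(320.6) = 320.6
Total out = 497.4 + 328.4 + 320.6 = 1146 lbmol/h.

1150 lbmol/h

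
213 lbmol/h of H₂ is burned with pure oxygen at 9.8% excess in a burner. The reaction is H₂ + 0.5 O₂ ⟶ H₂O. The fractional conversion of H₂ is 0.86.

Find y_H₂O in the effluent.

0.769

Stoichiometric O₂ = 0.5 × 213 = 106.5 lbmol/h; O₂ fed = 106.5 × 1.098 = 116.9 lbmol/h.
Fuel reacted = 0.86 × 213 → ξ = 183.2 lbmol/h.
Outlet (n = n₀ + ν ξ):
  H₂: 213 − 1(183.2) = 29.82
  O₂: 116.9 − 0.5(183.2) = 25.35
  H₂O: 0 + 1(183.2) = 183.2
Total out = 238.3 lbmol/h; y_H₂O = 183.2 / 238.3 = 0.7685.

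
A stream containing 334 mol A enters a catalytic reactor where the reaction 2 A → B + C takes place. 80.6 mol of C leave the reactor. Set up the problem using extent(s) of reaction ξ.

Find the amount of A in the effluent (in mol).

173 mol

For C: n = n₀ + 1ξ → 80.6 = 0 + 1ξ, giving ξ = 80.6 mol.
Outlet amounts (n = n₀ + ν ξ):
  A: 334 − 2(80.6) = 172.8
  B: 0 + 1(80.6) = 80.6
  C: 0 + 1(80.6) = 80.6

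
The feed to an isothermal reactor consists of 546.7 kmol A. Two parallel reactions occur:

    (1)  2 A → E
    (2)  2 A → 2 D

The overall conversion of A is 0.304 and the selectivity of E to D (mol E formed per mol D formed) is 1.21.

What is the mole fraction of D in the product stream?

0.0996

Conversion of A: A consumed = 0.304 × 546.7 = 166.2 kmol = 2ξ₁ + 2ξ₂.
Selectivity: 1ξ₁ / (2ξ₂) = 1.21 → ξ₁ = 2.42 ξ₂.
Substitute: (2·2.42 + 2) ξ₂ = 166.2 → ξ₂ = 24.3 kmol, ξ₁ = 58.8 kmol.
Outlet amounts (n = n₀ + Σ ν·ξ):
  A: 546.7 − 2(58.8) − 2(24.3) = 380.5
  E: 0 + 1(58.8) = 58.8
  D: 0 + 2(24.3) = 48.6
Total out = 487.9 kmol; y_D = 48.6 / 487.9 = 0.0996.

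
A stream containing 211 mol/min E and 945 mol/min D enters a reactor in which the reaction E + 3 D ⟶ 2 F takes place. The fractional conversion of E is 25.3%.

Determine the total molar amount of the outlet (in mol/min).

E reacted = 0.253 × 211 = 53.38 mol/min; ν_E = −1, so ξ = 53.38/1 = 53.38 mol/min.
Outlet amounts (n = n₀ + ν ξ):
  E: 211 − 1(53.38) = 157.6
  D: 945 − 3(53.38) = 784.9
  F: 0 + 2(53.38) = 106.8
Total out = 157.6 + 784.9 + 106.8 = 1049 mol/min.

1050 mol/min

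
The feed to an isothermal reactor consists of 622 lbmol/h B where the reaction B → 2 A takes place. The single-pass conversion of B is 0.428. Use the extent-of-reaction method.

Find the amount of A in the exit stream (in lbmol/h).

B reacted = 0.428 × 622 = 266.2 lbmol/h; ν_B = −1, so ξ = 266.2/1 = 266.2 lbmol/h.
Outlet amounts (n = n₀ + ν ξ):
  B: 622 − 1(266.2) = 355.8
  A: 0 + 2(266.2) = 532.4

532 lbmol/h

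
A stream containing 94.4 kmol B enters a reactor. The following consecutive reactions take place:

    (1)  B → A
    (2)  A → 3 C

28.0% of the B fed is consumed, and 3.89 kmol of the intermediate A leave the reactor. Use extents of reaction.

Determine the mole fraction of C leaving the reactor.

0.485

Conversion of B: B consumed = 1ξ₁ = 0.28 × 94.4 → ξ₁ = 26.43 kmol.
A balance: n_A = 0 + 1ξ₁ − 1ξ₂ = 3.89 → ξ₂ = (1·26.43 − 3.89)/1 = 22.54 kmol.
Outlet amounts (n = n₀ + Σ ν·ξ):
  B: 94.4 − 1(26.43) = 67.97
  A: 0 + 1(26.43) − 1(22.54) = 3.89
  C: 0 + 3(22.54) = 67.63
Total out = 139.5 kmol; y_C = 67.63 / 139.5 = 0.4848.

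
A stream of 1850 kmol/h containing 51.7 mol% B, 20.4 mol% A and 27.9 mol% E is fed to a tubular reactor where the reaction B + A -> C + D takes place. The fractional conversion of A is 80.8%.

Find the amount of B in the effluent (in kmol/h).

652 kmol/h

A reacted = 0.808 × 377.4 = 304.9 kmol/h; ν_A = −1, so ξ = 304.9/1 = 304.9 kmol/h.
Outlet amounts (n = n₀ + ν ξ):
  B: 956.5 − 1(304.9) = 651.5
  A: 377.4 − 1(304.9) = 72.46
  C: 0 + 1(304.9) = 304.9
  D: 0 + 1(304.9) = 304.9
  E: 516.1 (inert)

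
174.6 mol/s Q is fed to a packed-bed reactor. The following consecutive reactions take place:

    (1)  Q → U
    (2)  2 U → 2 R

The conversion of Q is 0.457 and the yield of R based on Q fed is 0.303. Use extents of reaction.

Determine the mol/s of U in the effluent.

Conversion of Q: Q consumed = 1ξ₁ = 0.457 × 174.6 → ξ₁ = 79.79 mol/s.
Yield of R: 2ξ₂ / 174.6 = 0.303 → ξ₂ = 26.45 mol/s.
Outlet amounts (n = n₀ + Σ ν·ξ):
  Q: 174.6 − 1(79.79) = 94.81
  U: 0 + 1(79.79) − 2(26.45) = 26.89
  R: 0 + 2(26.45) = 52.9

26.9 mol/s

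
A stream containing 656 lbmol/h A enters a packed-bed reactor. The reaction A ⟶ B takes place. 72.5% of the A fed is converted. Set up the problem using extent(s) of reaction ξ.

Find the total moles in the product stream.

A reacted = 0.725 × 656 = 475.6 lbmol/h; ν_A = −1, so ξ = 475.6/1 = 475.6 lbmol/h.
Outlet amounts (n = n₀ + ν ξ):
  A: 656 − 1(475.6) = 180.4
  B: 0 + 1(475.6) = 475.6
Total out = 180.4 + 475.6 = 656 lbmol/h.

656 lbmol/h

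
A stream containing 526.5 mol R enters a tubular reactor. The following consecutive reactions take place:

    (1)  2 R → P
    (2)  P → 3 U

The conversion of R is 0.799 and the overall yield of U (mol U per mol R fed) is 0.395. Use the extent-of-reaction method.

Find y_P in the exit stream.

Conversion of R: R consumed = 2ξ₁ = 0.799 × 526.5 → ξ₁ = 210.3 mol.
Yield of U: 3ξ₂ / 526.5 = 0.395 → ξ₂ = 69.32 mol.
Outlet amounts (n = n₀ + Σ ν·ξ):
  R: 526.5 − 2(210.3) = 105.8
  P: 0 + 1(210.3) − 1(69.32) = 141
  U: 0 + 3(69.32) = 208
Total out = 454.8 mol; y_P = 141 / 454.8 = 0.3101.

0.31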